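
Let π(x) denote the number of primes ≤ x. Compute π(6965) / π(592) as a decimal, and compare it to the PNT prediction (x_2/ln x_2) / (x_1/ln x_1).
π(6965)/π(592) = 894/107 ≈ 8.3551;  PNT prediction ≈ 8.4875.

π(592) = 107 and π(6965) = 894, so π(6965)/π(592) ≈ 8.3551. The PNT-predicted ratio is (6965/ln(6965)) / (592/ln(592)) ≈ 8.4875. The two agree to within a few percent, as expected.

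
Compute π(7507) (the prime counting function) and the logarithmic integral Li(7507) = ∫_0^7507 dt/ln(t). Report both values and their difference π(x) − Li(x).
π(7507) = 951;  Li(7507) ≈ 971.37;  π(x) − Li(x) ≈ -20.37.

Direct count of primes ≤ 7507 gives π(7507) = 951. Numerical evaluation of the logarithmic integral gives Li(7507) ≈ 971.37. The difference π(x) − Li(x) ≈ -20.37 is typically negative for small/moderate x (Li(x) overestimates), though Littlewood's theorem shows this sign changes infinitely often.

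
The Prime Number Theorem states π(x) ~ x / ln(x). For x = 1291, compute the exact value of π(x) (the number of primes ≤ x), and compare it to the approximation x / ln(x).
π(1291) = 210;  x/ln(x) ≈ 180.23;  relative error ≈ 14.18%.

Directly count primes up to 1291: π(1291) = 210. The PNT approximation gives 1291/ln(1291) ≈ 1291/7.16317 ≈ 180.23. Relative error (π(x) − x/ln(x)) / π(x) ≈ 14.18%; the approximation is known to undercount slightly (Li(x) is a better estimate).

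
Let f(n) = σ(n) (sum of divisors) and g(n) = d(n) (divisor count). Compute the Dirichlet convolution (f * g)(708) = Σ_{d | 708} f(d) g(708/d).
(σ * d)(708) = 5952

Divisors of 708: [1, 2, 3, 4, 6, 12, 59, 118, 177, 236, 354, 708]. For each d | 708:
  d = 1: σ(1) · d(708/1) = 1 · 12 = 12
  d = 2: σ(2) · d(708/2) = 3 · 8 = 24
  d = 3: σ(3) · d(708/3) = 4 · 6 = 24
  d = 4: σ(4) · d(708/4) = 7 · 4 = 28
  d = 6: σ(6) · d(708/6) = 12 · 4 = 48
  d = 12: σ(12) · d(708/12) = 28 · 2 = 56
  d = 59: σ(59) · d(708/59) = 60 · 6 = 360
  d = 118: σ(118) · d(708/118) = 180 · 4 = 720
  d = 177: σ(177) · d(708/177) = 240 · 3 = 720
  d = 236: σ(236) · d(708/236) = 420 · 2 = 840
  d = 354: σ(354) · d(708/354) = 720 · 2 = 1440
  d = 708: σ(708) · d(708/708) = 1680 · 1 = 1680
Summing: (σ * d)(708) = 12 + 24 + 24 + 28 + 48 + 56 + 360 + 720 + 720 + 840 + 1440 + 1680 = 5952.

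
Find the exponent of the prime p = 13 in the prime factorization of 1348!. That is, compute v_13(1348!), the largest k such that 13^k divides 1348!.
v_13(1348!) = 110

Legendre's formula: v_p(n!) = Σ_{k ≥ 1} ⌊n / p^k⌋. For p = 13, n = 1348, the terms are:
  ⌊1348/13^1⌋ = ⌊1348/13⌋ = 103
  ⌊1348/13^2⌋ = ⌊1348/169⌋ = 7
(the next term ⌊1348/13^3⌋ = 0, terminating the sum). Summing: v_13(1348!) = 103 + 7 = 110.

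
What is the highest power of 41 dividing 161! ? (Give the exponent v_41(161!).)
v_41(161!) = 3

Legendre's formula: v_p(n!) = Σ_{k ≥ 1} ⌊n / p^k⌋. For p = 41, n = 161, the terms are:
  ⌊161/41^1⌋ = ⌊161/41⌋ = 3
(the next term ⌊161/41^2⌋ = 0, terminating the sum). Summing: v_41(161!) = 3 = 3.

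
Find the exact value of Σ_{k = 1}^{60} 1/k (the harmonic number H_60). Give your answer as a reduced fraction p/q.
H_60 = 15117092380124150817026911/3230237388259077233637600

Direct summation: H_60 = 1 + 1/2 + ... + 1/60. The least common denominator is lcm(1, ..., 60) = 9690712164777231700912800; over this denominator the numerator is 9690712164777231700912800 + 4845356082388615850456400 + 3230237388259077233637600 + 2422678041194307925228200 + 1938142432955446340182560 + 1615118694129538616818800 + 1384387452111033100130400 + 1211339020597153962614100 + 1076745796086359077879200 + 969071216477723170091280 + 880973833161566518264800 + 807559347064769308409400 + 745439397290556284685600 + 692193726055516550065200 + 646047477651815446727520 + 605669510298576981307050 + 570041892045719511818400 + 538372898043179538939600 + 510037482356696405311200 + 484535608238861585045640 + 461462484037011033376800 + 440486916580783259132400 + 421335311512053552213600 + 403779673532384654204700 + 387628486591089268036512 + 372719698645278142342800 + 358915265362119692626400 + 346096863027758275032600 + 334162488440594196583200 + 323023738825907723363760 + 312603618218620377448800 + 302834755149288490653525 + 293657944387188839421600 + 285020946022859755909200 + 276877490422206620026080 + 269186449021589769469800 + 261911139588573829754400 + 255018741178348202655600 + 248479799096852094895200 + 242267804119430792522820 + 236358833287249553680800 + 230731242018505516688400 + 225365399180865853509600 + 220243458290391629566200 + 215349159217271815575840 + 210667655756026776106800 + 206185365208026206402400 + 201889836766192327102350 + 197769636015861871447200 + 193814243295544634018256 + 190013964015239837272800 + 186359849322639071171400 + 182843625750513805677600 + 179457632681059846313200 + 176194766632313303652960 + 173048431513879137516300 + 170012494118898801770400 + 167081244220297098291600 + 164249358725037825439200 + 161511869412953861681880 = 45351277140372452451080733, so H_60 = 45351277140372452451080733/9690712164777231700912800; reducing by gcd(45351277140372452451080733, 9690712164777231700912800) = 3 gives 15117092380124150817026911/3230237388259077233637600 ≈ 4.67987. (The PNT-adjacent estimate ln(60) + γ ≈ 4.67156 matches within O(1/n).)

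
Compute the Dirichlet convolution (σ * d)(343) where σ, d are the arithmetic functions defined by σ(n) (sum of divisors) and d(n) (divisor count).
(σ * d)(343) = 542

Divisors of 343: [1, 7, 49, 343]. For each d | 343:
  d = 1: σ(1) · d(343/1) = 1 · 4 = 4
  d = 7: σ(7) · d(343/7) = 8 · 3 = 24
  d = 49: σ(49) · d(343/49) = 57 · 2 = 114
  d = 343: σ(343) · d(343/343) = 400 · 1 = 400
Summing: (σ * d)(343) = 4 + 24 + 114 + 400 = 542.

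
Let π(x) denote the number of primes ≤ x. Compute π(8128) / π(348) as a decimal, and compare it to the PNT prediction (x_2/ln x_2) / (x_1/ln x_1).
π(8128)/π(348) = 1022/69 ≈ 14.8116;  PNT prediction ≈ 15.1821.

π(348) = 69 and π(8128) = 1022, so π(8128)/π(348) ≈ 14.8116. The PNT-predicted ratio is (8128/ln(8128)) / (348/ln(348)) ≈ 15.1821. The two agree to within a few percent, as expected.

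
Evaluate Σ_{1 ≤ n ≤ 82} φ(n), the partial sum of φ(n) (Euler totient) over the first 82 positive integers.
Σ_{n ≤ 82} φ(n) = 2060

Compute φ(n) for each 1 ≤ n ≤ 82: φ(1) = 1, φ(2) = 1, φ(3) = 2, φ(4) = 2, φ(5) = 4, φ(6) = 2, φ(7) = 6, φ(8) = 4, φ(9) = 6, φ(10) = 4, φ(11) = 10, φ(12) = 4, φ(13) = 12, φ(14) = 6, φ(15) = 8, φ(16) = 8, φ(17) = 16, φ(18) = 6, φ(19) = 18, φ(20) = 8, φ(21) = 12, φ(22) = 10, φ(23) = 22, φ(24) = 8, φ(25) = 20, φ(26) = 12, φ(27) = 18, φ(28) = 12, φ(29) = 28, φ(30) = 8, φ(31) = 30, φ(32) = 16, φ(33) = 20, φ(34) = 16, φ(35) = 24, φ(36) = 12, φ(37) = 36, φ(38) = 18, φ(39) = 24, φ(40) = 16, φ(41) = 40, φ(42) = 12, φ(43) = 42, φ(44) = 20, φ(45) = 24, φ(46) = 22, φ(47) = 46, φ(48) = 16, φ(49) = 42, φ(50) = 20, φ(51) = 32, φ(52) = 24, φ(53) = 52, φ(54) = 18, φ(55) = 40, φ(56) = 24, φ(57) = 36, φ(58) = 28, φ(59) = 58, φ(60) = 16, φ(61) = 60, φ(62) = 30, φ(63) = 36, φ(64) = 32, φ(65) = 48, φ(66) = 20, φ(67) = 66, φ(68) = 32, φ(69) = 44, φ(70) = 24, φ(71) = 70, φ(72) = 24, φ(73) = 72, φ(74) = 36, φ(75) = 40, φ(76) = 36, φ(77) = 60, φ(78) = 24, φ(79) = 78, φ(80) = 32, φ(81) = 54, φ(82) = 40. Summing all 82 values: 2060. (Average order: Σ_{n ≤ x} φ(n) ~ (3/π²) x². For x = 82, (3/π²)·82² ≈ 2043.85.)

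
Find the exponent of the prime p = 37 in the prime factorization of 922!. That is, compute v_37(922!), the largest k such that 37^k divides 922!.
v_37(922!) = 24

Legendre's formula: v_p(n!) = Σ_{k ≥ 1} ⌊n / p^k⌋. For p = 37, n = 922, the terms are:
  ⌊922/37^1⌋ = ⌊922/37⌋ = 24
(the next term ⌊922/37^2⌋ = 0, terminating the sum). Summing: v_37(922!) = 24 = 24.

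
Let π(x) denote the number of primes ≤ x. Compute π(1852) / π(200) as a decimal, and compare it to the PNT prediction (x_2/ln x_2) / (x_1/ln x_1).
π(1852)/π(200) = 283/46 ≈ 6.1522;  PNT prediction ≈ 6.5208.

π(200) = 46 and π(1852) = 283, so π(1852)/π(200) ≈ 6.1522. The PNT-predicted ratio is (1852/ln(1852)) / (200/ln(200)) ≈ 6.5208. The two agree to within a few percent, as expected.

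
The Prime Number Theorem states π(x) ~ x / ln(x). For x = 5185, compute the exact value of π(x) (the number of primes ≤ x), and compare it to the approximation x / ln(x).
π(5185) = 690;  x/ln(x) ≈ 606.18;  relative error ≈ 12.15%.

Directly count primes up to 5185: π(5185) = 690. The PNT approximation gives 5185/ln(5185) ≈ 5185/8.55353 ≈ 606.18. Relative error (π(x) − x/ln(x)) / π(x) ≈ 12.15%; the approximation is known to undercount slightly (Li(x) is a better estimate).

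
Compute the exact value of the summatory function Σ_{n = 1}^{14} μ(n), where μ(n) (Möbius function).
Σ_{n ≤ 14} μ(n) = -2

Compute μ(n) for each 1 ≤ n ≤ 14: μ(1) = 1, μ(2) = -1, μ(3) = -1, μ(4) = 0, μ(5) = -1, μ(6) = 1, μ(7) = -1, μ(8) = 0, μ(9) = 0, μ(10) = 1, μ(11) = -1, μ(12) = 0, μ(13) = -1, μ(14) = 1. Summing all 14 values: -2. (Mertens function M(x) = Σ_{n ≤ x} μ(n); on average M(x) should be small (PNT ⟺ M(x) = o(x)).)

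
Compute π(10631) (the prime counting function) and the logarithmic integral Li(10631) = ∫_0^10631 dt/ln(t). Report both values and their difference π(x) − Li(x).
π(10631) = 1297;  Li(10631) ≈ 1314.42;  π(x) − Li(x) ≈ -17.42.

Direct count of primes ≤ 10631 gives π(10631) = 1297. Numerical evaluation of the logarithmic integral gives Li(10631) ≈ 1314.42. The difference π(x) − Li(x) ≈ -17.42 is typically negative for small/moderate x (Li(x) overestimates), though Littlewood's theorem shows this sign changes infinitely often.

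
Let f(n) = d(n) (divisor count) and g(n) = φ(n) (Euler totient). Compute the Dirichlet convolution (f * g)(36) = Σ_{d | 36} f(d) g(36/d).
(d * φ)(36) = 91

Divisors of 36: [1, 2, 3, 4, 6, 9, 12, 18, 36]. For each d | 36:
  d = 1: d(1) · φ(36/1) = 1 · 12 = 12
  d = 2: d(2) · φ(36/2) = 2 · 6 = 12
  d = 3: d(3) · φ(36/3) = 2 · 4 = 8
  d = 4: d(4) · φ(36/4) = 3 · 6 = 18
  d = 6: d(6) · φ(36/6) = 4 · 2 = 8
  d = 9: d(9) · φ(36/9) = 3 · 2 = 6
  d = 12: d(12) · φ(36/12) = 6 · 2 = 12
  d = 18: d(18) · φ(36/18) = 6 · 1 = 6
  d = 36: d(36) · φ(36/36) = 9 · 1 = 9
Summing: (d * φ)(36) = 12 + 12 + 8 + 18 + 8 + 6 + 12 + 6 + 9 = 91.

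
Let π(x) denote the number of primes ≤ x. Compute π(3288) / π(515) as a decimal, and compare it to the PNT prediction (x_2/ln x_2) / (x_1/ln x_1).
π(3288)/π(515) = 462/97 ≈ 4.7629;  PNT prediction ≈ 4.9229.

π(515) = 97 and π(3288) = 462, so π(3288)/π(515) ≈ 4.7629. The PNT-predicted ratio is (3288/ln(3288)) / (515/ln(515)) ≈ 4.9229. The two agree to within a few percent, as expected.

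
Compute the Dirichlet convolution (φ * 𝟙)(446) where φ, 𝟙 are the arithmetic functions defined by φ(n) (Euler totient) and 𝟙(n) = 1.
(φ * 𝟙)(446) = 446

Divisors of 446: [1, 2, 223, 446]. For each d | 446:
  d = 1: φ(1) · 𝟙(446/1) = 1 · 1 = 1
  d = 2: φ(2) · 𝟙(446/2) = 1 · 1 = 1
  d = 223: φ(223) · 𝟙(446/223) = 222 · 1 = 222
  d = 446: φ(446) · 𝟙(446/446) = 222 · 1 = 222
Summing: (φ * 𝟙)(446) = 1 + 1 + 222 + 222 = 446.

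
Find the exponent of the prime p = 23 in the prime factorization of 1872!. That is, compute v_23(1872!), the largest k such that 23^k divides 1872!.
v_23(1872!) = 84

Legendre's formula: v_p(n!) = Σ_{k ≥ 1} ⌊n / p^k⌋. For p = 23, n = 1872, the terms are:
  ⌊1872/23^1⌋ = ⌊1872/23⌋ = 81
  ⌊1872/23^2⌋ = ⌊1872/529⌋ = 3
(the next term ⌊1872/23^3⌋ = 0, terminating the sum). Summing: v_23(1872!) = 81 + 3 = 84.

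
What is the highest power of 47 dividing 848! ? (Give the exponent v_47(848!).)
v_47(848!) = 18

Legendre's formula: v_p(n!) = Σ_{k ≥ 1} ⌊n / p^k⌋. For p = 47, n = 848, the terms are:
  ⌊848/47^1⌋ = ⌊848/47⌋ = 18
(the next term ⌊848/47^2⌋ = 0, terminating the sum). Summing: v_47(848!) = 18 = 18.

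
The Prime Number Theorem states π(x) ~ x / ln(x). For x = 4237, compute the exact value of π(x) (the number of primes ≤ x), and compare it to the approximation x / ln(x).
π(4237) = 580;  x/ln(x) ≈ 507.33;  relative error ≈ 12.53%.

Directly count primes up to 4237: π(4237) = 580. The PNT approximation gives 4237/ln(4237) ≈ 4237/8.35161 ≈ 507.33. Relative error (π(x) − x/ln(x)) / π(x) ≈ 12.53%; the approximation is known to undercount slightly (Li(x) is a better estimate).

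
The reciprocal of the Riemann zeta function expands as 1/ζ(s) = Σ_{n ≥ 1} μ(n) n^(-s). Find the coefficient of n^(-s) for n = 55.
μ(55) = 1

Factor n = 55 = 5 · 11. μ(n) = 0 if any exponent ≥ 2 (not squarefree); otherwise μ(n) = (−1)^{ω(n)} where ω(n) is the number of distinct prime factors. Applying: μ(55) = 1.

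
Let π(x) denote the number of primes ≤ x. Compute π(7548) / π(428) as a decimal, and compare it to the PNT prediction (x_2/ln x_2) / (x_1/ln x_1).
π(7548)/π(428) = 957/82 ≈ 11.6707;  PNT prediction ≈ 11.9672.

π(428) = 82 and π(7548) = 957, so π(7548)/π(428) ≈ 11.6707. The PNT-predicted ratio is (7548/ln(7548)) / (428/ln(428)) ≈ 11.9672. The two agree to within a few percent, as expected.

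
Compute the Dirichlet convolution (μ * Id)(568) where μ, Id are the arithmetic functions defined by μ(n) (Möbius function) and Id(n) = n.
(μ * Id)(568) = 280

Divisors of 568: [1, 2, 4, 8, 71, 142, 284, 568]. For each d | 568:
  d = 1: μ(1) · Id(568/1) = 1 · 568 = 568
  d = 2: μ(2) · Id(568/2) = -1 · 284 = -284
  d = 4: μ(4) · Id(568/4) = 0 · 142 = 0
  d = 8: μ(8) · Id(568/8) = 0 · 71 = 0
  d = 71: μ(71) · Id(568/71) = -1 · 8 = -8
  d = 142: μ(142) · Id(568/142) = 1 · 4 = 4
  d = 284: μ(284) · Id(568/284) = 0 · 2 = 0
  d = 568: μ(568) · Id(568/568) = 0 · 1 = 0
Summing: (μ * Id)(568) = 568 + -284 + 0 + 0 + -8 + 4 + 0 + 0 = 280.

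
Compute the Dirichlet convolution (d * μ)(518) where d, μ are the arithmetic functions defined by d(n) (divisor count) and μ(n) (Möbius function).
(d * μ)(518) = 1

Divisors of 518: [1, 2, 7, 14, 37, 74, 259, 518]. For each d | 518:
  d = 1: d(1) · μ(518/1) = 1 · -1 = -1
  d = 2: d(2) · μ(518/2) = 2 · 1 = 2
  d = 7: d(7) · μ(518/7) = 2 · 1 = 2
  d = 14: d(14) · μ(518/14) = 4 · -1 = -4
  d = 37: d(37) · μ(518/37) = 2 · 1 = 2
  d = 74: d(74) · μ(518/74) = 4 · -1 = -4
  d = 259: d(259) · μ(518/259) = 4 · -1 = -4
  d = 518: d(518) · μ(518/518) = 8 · 1 = 8
Summing: (d * μ)(518) = -1 + 2 + 2 + -4 + 2 + -4 + -4 + 8 = 1.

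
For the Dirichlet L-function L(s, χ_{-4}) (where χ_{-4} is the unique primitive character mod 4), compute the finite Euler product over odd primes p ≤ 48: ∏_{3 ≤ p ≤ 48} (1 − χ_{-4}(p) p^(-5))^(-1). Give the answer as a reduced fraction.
∏ = 7508883803148623376075754946450365737429310788606076172798130278074505/7537845509642297199917174706861149114875564283464393121061743521431552

The odd primes p ≤ 48 are [3, 5, 7, 11, 13, 17, 19, 23, 29, 31, 37, 41, 43, 47]. For each, χ(p) = 1 if p ≡ 1 mod 4, χ(p) = −1 if p ≡ 3 mod 4. Taking (1 − χ(p)/p^5)^(-1) = p^5/(p^5 − χ(p)): (1 − (-1)/3^5)^(-1) · (1 − (1)/5^5)^(-1) · (1 − (-1)/7^5)^(-1) · (1 − (-1)/11^5)^(-1) · (1 − (1)/13^5)^(-1) · (1 − (1)/17^5)^(-1) · (1 − (-1)/19^5)^(-1) · (1 − (-1)/23^5)^(-1) · (1 − (1)/29^5)^(-1) · (1 − (-1)/31^5)^(-1) · (1 − (1)/37^5)^(-1) · (1 − (1)/41^5)^(-1) · (1 − (-1)/43^5)^(-1) · (1 − (-1)/47^5)^(-1) = 7508883803148623376075754946450365737429310788606076172798130278074505/7537845509642297199917174706861149114875564283464393121061743521431552.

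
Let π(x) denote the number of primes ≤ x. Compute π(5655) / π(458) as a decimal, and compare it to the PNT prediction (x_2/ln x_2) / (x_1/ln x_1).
π(5655)/π(458) = 744/88 ≈ 8.4545;  PNT prediction ≈ 8.7554.

π(458) = 88 and π(5655) = 744, so π(5655)/π(458) ≈ 8.4545. The PNT-predicted ratio is (5655/ln(5655)) / (458/ln(458)) ≈ 8.7554. The two agree to within a few percent, as expected.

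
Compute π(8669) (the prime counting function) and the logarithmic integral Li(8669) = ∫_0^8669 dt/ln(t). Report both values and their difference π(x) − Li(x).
π(8669) = 1079;  Li(8669) ≈ 1100.52;  π(x) − Li(x) ≈ -21.52.

Direct count of primes ≤ 8669 gives π(8669) = 1079. Numerical evaluation of the logarithmic integral gives Li(8669) ≈ 1100.52. The difference π(x) − Li(x) ≈ -21.52 is typically negative for small/moderate x (Li(x) overestimates), though Littlewood's theorem shows this sign changes infinitely often.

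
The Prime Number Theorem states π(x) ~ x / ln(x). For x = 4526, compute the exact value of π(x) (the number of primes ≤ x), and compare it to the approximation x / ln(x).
π(4526) = 615;  x/ln(x) ≈ 537.68;  relative error ≈ 12.57%.

Directly count primes up to 4526: π(4526) = 615. The PNT approximation gives 4526/ln(4526) ≈ 4526/8.41759 ≈ 537.68. Relative error (π(x) − x/ln(x)) / π(x) ≈ 12.57%; the approximation is known to undercount slightly (Li(x) is a better estimate).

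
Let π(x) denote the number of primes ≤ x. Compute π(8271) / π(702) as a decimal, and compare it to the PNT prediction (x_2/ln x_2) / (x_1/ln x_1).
π(8271)/π(702) = 1037/126 ≈ 8.2302;  PNT prediction ≈ 8.5604.

π(702) = 126 and π(8271) = 1037, so π(8271)/π(702) ≈ 8.2302. The PNT-predicted ratio is (8271/ln(8271)) / (702/ln(702)) ≈ 8.5604. The two agree to within a few percent, as expected.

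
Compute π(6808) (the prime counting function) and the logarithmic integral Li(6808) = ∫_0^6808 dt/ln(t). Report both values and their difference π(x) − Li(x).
π(6808) = 876;  Li(6808) ≈ 892.61;  π(x) − Li(x) ≈ -16.61.

Direct count of primes ≤ 6808 gives π(6808) = 876. Numerical evaluation of the logarithmic integral gives Li(6808) ≈ 892.61. The difference π(x) − Li(x) ≈ -16.61 is typically negative for small/moderate x (Li(x) overestimates), though Littlewood's theorem shows this sign changes infinitely often.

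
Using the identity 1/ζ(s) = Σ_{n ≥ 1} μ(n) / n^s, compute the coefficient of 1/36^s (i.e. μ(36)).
μ(36) = 0

Factor n = 36 = 2^2 · 3^2. μ(n) = 0 if any exponent ≥ 2 (not squarefree); otherwise μ(n) = (−1)^{ω(n)} where ω(n) is the number of distinct prime factors. Applying: μ(36) = 0.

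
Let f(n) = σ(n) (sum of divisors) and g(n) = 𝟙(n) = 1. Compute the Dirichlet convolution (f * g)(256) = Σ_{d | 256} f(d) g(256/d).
(σ * 𝟙)(256) = 1013

Divisors of 256: [1, 2, 4, 8, 16, 32, 64, 128, 256]. For each d | 256:
  d = 1: σ(1) · 𝟙(256/1) = 1 · 1 = 1
  d = 2: σ(2) · 𝟙(256/2) = 3 · 1 = 3
  d = 4: σ(4) · 𝟙(256/4) = 7 · 1 = 7
  d = 8: σ(8) · 𝟙(256/8) = 15 · 1 = 15
  d = 16: σ(16) · 𝟙(256/16) = 31 · 1 = 31
  d = 32: σ(32) · 𝟙(256/32) = 63 · 1 = 63
  d = 64: σ(64) · 𝟙(256/64) = 127 · 1 = 127
  d = 128: σ(128) · 𝟙(256/128) = 255 · 1 = 255
  d = 256: σ(256) · 𝟙(256/256) = 511 · 1 = 511
Summing: (σ * 𝟙)(256) = 1 + 3 + 7 + 15 + 31 + 63 + 127 + 255 + 511 = 1013.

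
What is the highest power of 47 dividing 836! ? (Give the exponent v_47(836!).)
v_47(836!) = 17

Legendre's formula: v_p(n!) = Σ_{k ≥ 1} ⌊n / p^k⌋. For p = 47, n = 836, the terms are:
  ⌊836/47^1⌋ = ⌊836/47⌋ = 17
(the next term ⌊836/47^2⌋ = 0, terminating the sum). Summing: v_47(836!) = 17 = 17.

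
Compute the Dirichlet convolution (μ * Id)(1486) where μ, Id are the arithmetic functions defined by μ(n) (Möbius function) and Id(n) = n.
(μ * Id)(1486) = 742

Divisors of 1486: [1, 2, 743, 1486]. For each d | 1486:
  d = 1: μ(1) · Id(1486/1) = 1 · 1486 = 1486
  d = 2: μ(2) · Id(1486/2) = -1 · 743 = -743
  d = 743: μ(743) · Id(1486/743) = -1 · 2 = -2
  d = 1486: μ(1486) · Id(1486/1486) = 1 · 1 = 1
Summing: (μ * Id)(1486) = 1486 + -743 + -2 + 1 = 742.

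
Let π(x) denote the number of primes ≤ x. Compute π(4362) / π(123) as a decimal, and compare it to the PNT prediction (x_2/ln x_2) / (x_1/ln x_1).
π(4362)/π(123) = 595/30 ≈ 19.8333;  PNT prediction ≈ 20.3631.

π(123) = 30 and π(4362) = 595, so π(4362)/π(123) ≈ 19.8333. The PNT-predicted ratio is (4362/ln(4362)) / (123/ln(123)) ≈ 20.3631. The two agree to within a few percent, as expected.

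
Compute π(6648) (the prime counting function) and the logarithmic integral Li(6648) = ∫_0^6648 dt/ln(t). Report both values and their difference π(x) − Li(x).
π(6648) = 856;  Li(6648) ≈ 874.46;  π(x) − Li(x) ≈ -18.46.

Direct count of primes ≤ 6648 gives π(6648) = 856. Numerical evaluation of the logarithmic integral gives Li(6648) ≈ 874.46. The difference π(x) − Li(x) ≈ -18.46 is typically negative for small/moderate x (Li(x) overestimates), though Littlewood's theorem shows this sign changes infinitely often.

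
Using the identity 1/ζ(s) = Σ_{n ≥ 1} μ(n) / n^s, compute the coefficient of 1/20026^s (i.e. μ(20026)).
μ(20026) = 1

Factor n = 20026 = 2 · 17 · 19 · 31. μ(n) = 0 if any exponent ≥ 2 (not squarefree); otherwise μ(n) = (−1)^{ω(n)} where ω(n) is the number of distinct prime factors. Applying: μ(20026) = 1.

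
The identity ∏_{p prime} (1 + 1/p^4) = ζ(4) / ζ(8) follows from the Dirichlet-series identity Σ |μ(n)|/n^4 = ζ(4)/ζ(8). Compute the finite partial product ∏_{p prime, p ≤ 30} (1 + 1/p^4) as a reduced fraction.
∏ = 408418518091992985088034449701042208/378893302350878356551852293056730625

The primes p ≤ 30 are [2, 3, 5, 7, 11, 13, 17, 19, 23, 29]. For each, (1 + 1/p^4) = (p^4 + 1)/p^4. Multiplying these fractions over p ∈ [2, 3, 5, 7, 11, 13, 17, 19, 23, 29] gives 408418518091992985088034449701042208/378893302350878356551852293056730625. (In the limit P → ∞ this tends to ζ(4)/ζ(8).)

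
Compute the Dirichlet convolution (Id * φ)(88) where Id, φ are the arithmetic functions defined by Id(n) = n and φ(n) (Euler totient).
(Id * φ)(88) = 420

Divisors of 88: [1, 2, 4, 8, 11, 22, 44, 88]. For each d | 88:
  d = 1: Id(1) · φ(88/1) = 1 · 40 = 40
  d = 2: Id(2) · φ(88/2) = 2 · 20 = 40
  d = 4: Id(4) · φ(88/4) = 4 · 10 = 40
  d = 8: Id(8) · φ(88/8) = 8 · 10 = 80
  d = 11: Id(11) · φ(88/11) = 11 · 4 = 44
  d = 22: Id(22) · φ(88/22) = 22 · 2 = 44
  d = 44: Id(44) · φ(88/44) = 44 · 1 = 44
  d = 88: Id(88) · φ(88/88) = 88 · 1 = 88
Summing: (Id * φ)(88) = 40 + 40 + 40 + 80 + 44 + 44 + 44 + 88 = 420.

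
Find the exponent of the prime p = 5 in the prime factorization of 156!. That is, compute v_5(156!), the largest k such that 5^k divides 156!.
v_5(156!) = 38

Legendre's formula: v_p(n!) = Σ_{k ≥ 1} ⌊n / p^k⌋. For p = 5, n = 156, the terms are:
  ⌊156/5^1⌋ = ⌊156/5⌋ = 31
  ⌊156/5^2⌋ = ⌊156/25⌋ = 6
  ⌊156/5^3⌋ = ⌊156/125⌋ = 1
(the next term ⌊156/5^4⌋ = 0, terminating the sum). Summing: v_5(156!) = 31 + 6 + 1 = 38.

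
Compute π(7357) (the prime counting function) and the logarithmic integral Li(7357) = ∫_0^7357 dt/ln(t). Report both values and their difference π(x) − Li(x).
π(7357) = 937;  Li(7357) ≈ 954.54;  π(x) − Li(x) ≈ -17.54.

Direct count of primes ≤ 7357 gives π(7357) = 937. Numerical evaluation of the logarithmic integral gives Li(7357) ≈ 954.54. The difference π(x) − Li(x) ≈ -17.54 is typically negative for small/moderate x (Li(x) overestimates), though Littlewood's theorem shows this sign changes infinitely often.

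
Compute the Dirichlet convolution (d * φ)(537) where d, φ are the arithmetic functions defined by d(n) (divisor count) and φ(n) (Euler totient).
(d * φ)(537) = 720

Divisors of 537: [1, 3, 179, 537]. For each d | 537:
  d = 1: d(1) · φ(537/1) = 1 · 356 = 356
  d = 3: d(3) · φ(537/3) = 2 · 178 = 356
  d = 179: d(179) · φ(537/179) = 2 · 2 = 4
  d = 537: d(537) · φ(537/537) = 4 · 1 = 4
Summing: (d * φ)(537) = 356 + 356 + 4 + 4 = 720.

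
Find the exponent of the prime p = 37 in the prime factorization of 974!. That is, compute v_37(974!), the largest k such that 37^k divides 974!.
v_37(974!) = 26

Legendre's formula: v_p(n!) = Σ_{k ≥ 1} ⌊n / p^k⌋. For p = 37, n = 974, the terms are:
  ⌊974/37^1⌋ = ⌊974/37⌋ = 26
(the next term ⌊974/37^2⌋ = 0, terminating the sum). Summing: v_37(974!) = 26 = 26.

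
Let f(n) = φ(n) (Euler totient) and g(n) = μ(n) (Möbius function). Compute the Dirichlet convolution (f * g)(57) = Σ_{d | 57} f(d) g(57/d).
(φ * μ)(57) = 17

Divisors of 57: [1, 3, 19, 57]. For each d | 57:
  d = 1: φ(1) · μ(57/1) = 1 · 1 = 1
  d = 3: φ(3) · μ(57/3) = 2 · -1 = -2
  d = 19: φ(19) · μ(57/19) = 18 · -1 = -18
  d = 57: φ(57) · μ(57/57) = 36 · 1 = 36
Summing: (φ * μ)(57) = 1 + -2 + -18 + 36 = 17.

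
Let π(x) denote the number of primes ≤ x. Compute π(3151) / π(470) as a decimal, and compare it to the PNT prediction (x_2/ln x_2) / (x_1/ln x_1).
π(3151)/π(470) = 446/91 ≈ 4.9011;  PNT prediction ≈ 5.1207.

π(470) = 91 and π(3151) = 446, so π(3151)/π(470) ≈ 4.9011. The PNT-predicted ratio is (3151/ln(3151)) / (470/ln(470)) ≈ 5.1207. The two agree to within a few percent, as expected.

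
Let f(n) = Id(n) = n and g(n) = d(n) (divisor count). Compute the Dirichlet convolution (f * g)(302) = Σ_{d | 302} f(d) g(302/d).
(Id * d)(302) = 612

Divisors of 302: [1, 2, 151, 302]. For each d | 302:
  d = 1: Id(1) · d(302/1) = 1 · 4 = 4
  d = 2: Id(2) · d(302/2) = 2 · 2 = 4
  d = 151: Id(151) · d(302/151) = 151 · 2 = 302
  d = 302: Id(302) · d(302/302) = 302 · 1 = 302
Summing: (Id * d)(302) = 4 + 4 + 302 + 302 = 612.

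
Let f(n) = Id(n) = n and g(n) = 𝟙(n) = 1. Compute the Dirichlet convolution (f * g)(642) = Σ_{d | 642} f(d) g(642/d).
(Id * 𝟙)(642) = 1296

Divisors of 642: [1, 2, 3, 6, 107, 214, 321, 642]. For each d | 642:
  d = 1: Id(1) · 𝟙(642/1) = 1 · 1 = 1
  d = 2: Id(2) · 𝟙(642/2) = 2 · 1 = 2
  d = 3: Id(3) · 𝟙(642/3) = 3 · 1 = 3
  d = 6: Id(6) · 𝟙(642/6) = 6 · 1 = 6
  d = 107: Id(107) · 𝟙(642/107) = 107 · 1 = 107
  d = 214: Id(214) · 𝟙(642/214) = 214 · 1 = 214
  d = 321: Id(321) · 𝟙(642/321) = 321 · 1 = 321
  d = 642: Id(642) · 𝟙(642/642) = 642 · 1 = 642
Summing: (Id * 𝟙)(642) = 1 + 2 + 3 + 6 + 107 + 214 + 321 + 642 = 1296.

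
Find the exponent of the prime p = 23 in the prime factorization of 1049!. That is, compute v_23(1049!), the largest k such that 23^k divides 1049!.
v_23(1049!) = 46

Legendre's formula: v_p(n!) = Σ_{k ≥ 1} ⌊n / p^k⌋. For p = 23, n = 1049, the terms are:
  ⌊1049/23^1⌋ = ⌊1049/23⌋ = 45
  ⌊1049/23^2⌋ = ⌊1049/529⌋ = 1
(the next term ⌊1049/23^3⌋ = 0, terminating the sum). Summing: v_23(1049!) = 45 + 1 = 46.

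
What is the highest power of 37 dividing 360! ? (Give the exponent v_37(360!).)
v_37(360!) = 9

Legendre's formula: v_p(n!) = Σ_{k ≥ 1} ⌊n / p^k⌋. For p = 37, n = 360, the terms are:
  ⌊360/37^1⌋ = ⌊360/37⌋ = 9
(the next term ⌊360/37^2⌋ = 0, terminating the sum). Summing: v_37(360!) = 9 = 9.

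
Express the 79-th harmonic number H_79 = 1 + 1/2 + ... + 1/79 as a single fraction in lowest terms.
H_79 = 4868007055309996043055960217131137/982844219842241906412811281988800

Direct summation: H_79 = 1 + 1/2 + ... + 1/79. The least common denominator is lcm(1, ..., 79) = 32433859254793982911622772305630400; over this denominator the numerator is 32433859254793982911622772305630400 + 16216929627396991455811386152815200 + 10811286418264660970540924101876800 + 8108464813698495727905693076407600 + 6486771850958796582324554461126080 + 5405643209132330485270462050938400 + 4633408464970568987374681757947200 + 4054232406849247863952846538203800 + 3603762139421553656846974700625600 + 3243385925479398291162277230563040 + 2948532659526725719238433845966400 + 2702821604566165242635231025469200 + 2494912250368767916278674792740800 + 2316704232485284493687340878973600 + 2162257283652932194108184820375360 + 2027116203424623931976423269101900 + 1907874073811410759507221900331200 + 1801881069710776828423487350312800 + 1707045223936525416401198542401600 + 1621692962739699145581138615281520 + 1544469488323522995791560585982400 + 1474266329763362859619216922983200 + 1410167793686694909200990100244800 + 1351410802283082621317615512734600 + 1297354370191759316464910892225216 + 1247456125184383958139337396370400 + 1201254046473851218948991566875200 + 1158352116242642246843670439486800 + 1118408939820482169366302493297600 + 1081128641826466097054092410187680 + 1046253524348192997149121687278400 + 1013558101712311965988211634550950 + 982844219842241906412811281988800 + 953937036905705379753610950165600 + 926681692994113797474936351589440 + 900940534855388414211743675156400 + 876590790670107646260074927179200 + 853522611968262708200599271200800 + 831637416789589305426224930913600 + 810846481369849572790569307640760 + 791069737921804461259092007454400 + 772234744161761497895780292991200 + 754275796623115881665645867572800 + 737133164881681429809608461491600 + 720752427884310731369394940125120 + 705083896843347454600495050122400 + 690082111804127295991973878843200 + 675705401141541310658807756367300 + 661915494995795569624954536849600 + 648677185095879658232455446112608 + 635958024603803586502407300110400 + 623728062592191979069668698185200 + 611959608581018545502316458596800 + 600627023236925609474495783437600 + 589706531905345143847686769193280 + 579176058121321123421835219743400 + 569015074645508472133732847467200 + 559204469910241084683151246648800 + 549726428047355642569877496705600 + 540564320913233048527046205093840 + 531702610734327588715127414846400 + 523126762174096498574560843639200 + 514823162774507665263853528660800 + 506779050856155982994105817275475 + 498982450073753583255734958548160 + 491422109921120953206405640994400 + 484087451564089297188399586651200 + 476968518452852689876805475082800 + 470055931228898303066996700081600 + 463340846497056898737468175794720 + 456814919081605393121447497262400 + 450470267427694207105871837578200 + 444299441846492916597572223364800 + 438295395335053823130037463589600 + 432451456730586438821636964075072 + 426761305984131354100299635600400 + 421218951360960817034061977995200 + 415818708394794652713112465456800 + 410555180440430163438262940577600 = 160644232825229869420846687165327521, so H_79 = 160644232825229869420846687165327521/32433859254793982911622772305630400; reducing by gcd(160644232825229869420846687165327521, 32433859254793982911622772305630400) = 33 gives 4868007055309996043055960217131137/982844219842241906412811281988800 ≈ 4.95298. (The PNT-adjacent estimate ln(79) + γ ≈ 4.94666 matches within O(1/n).)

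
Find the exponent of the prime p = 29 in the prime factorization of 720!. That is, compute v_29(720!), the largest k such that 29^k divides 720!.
v_29(720!) = 24

Legendre's formula: v_p(n!) = Σ_{k ≥ 1} ⌊n / p^k⌋. For p = 29, n = 720, the terms are:
  ⌊720/29^1⌋ = ⌊720/29⌋ = 24
(the next term ⌊720/29^2⌋ = 0, terminating the sum). Summing: v_29(720!) = 24 = 24.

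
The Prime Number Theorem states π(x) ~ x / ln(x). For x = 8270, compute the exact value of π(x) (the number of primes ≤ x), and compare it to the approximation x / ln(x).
π(8270) = 1037;  x/ln(x) ≈ 916.81;  relative error ≈ 11.59%.

Directly count primes up to 8270: π(8270) = 1037. The PNT approximation gives 8270/ln(8270) ≈ 8270/9.02039 ≈ 916.81. Relative error (π(x) − x/ln(x)) / π(x) ≈ 11.59%; the approximation is known to undercount slightly (Li(x) is a better estimate).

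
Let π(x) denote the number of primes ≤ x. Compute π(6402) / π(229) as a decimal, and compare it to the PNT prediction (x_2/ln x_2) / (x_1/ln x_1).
π(6402)/π(229) = 834/50 ≈ 16.6800;  PNT prediction ≈ 17.3323.

π(229) = 50 and π(6402) = 834, so π(6402)/π(229) ≈ 16.6800. The PNT-predicted ratio is (6402/ln(6402)) / (229/ln(229)) ≈ 17.3323. The two agree to within a few percent, as expected.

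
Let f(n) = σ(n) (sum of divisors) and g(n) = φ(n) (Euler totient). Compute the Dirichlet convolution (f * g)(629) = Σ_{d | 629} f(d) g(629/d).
(σ * φ)(629) = 2516

Divisors of 629: [1, 17, 37, 629]. For each d | 629:
  d = 1: σ(1) · φ(629/1) = 1 · 576 = 576
  d = 17: σ(17) · φ(629/17) = 18 · 36 = 648
  d = 37: σ(37) · φ(629/37) = 38 · 16 = 608
  d = 629: σ(629) · φ(629/629) = 684 · 1 = 684
Summing: (σ * φ)(629) = 576 + 648 + 608 + 684 = 2516.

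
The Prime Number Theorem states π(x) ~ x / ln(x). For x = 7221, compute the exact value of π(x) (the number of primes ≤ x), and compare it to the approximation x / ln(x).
π(7221) = 923;  x/ln(x) ≈ 812.74;  relative error ≈ 11.95%.

Directly count primes up to 7221: π(7221) = 923. The PNT approximation gives 7221/ln(7221) ≈ 7221/8.88475 ≈ 812.74. Relative error (π(x) − x/ln(x)) / π(x) ≈ 11.95%; the approximation is known to undercount slightly (Li(x) is a better estimate).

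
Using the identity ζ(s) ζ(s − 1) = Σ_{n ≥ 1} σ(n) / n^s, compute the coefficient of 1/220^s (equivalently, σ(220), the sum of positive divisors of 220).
σ(220) = 504

In the product (Σ m^0/m^s)(Σ k / k^s) = Σ (Σ_{d | n} d) / n^s, the coefficient of 1/n^s is σ(n) = Σ_{d | n} d. For n = 220, divisors are [1, 2, 4, 5, 10, 11, 20, 22, 44, 55, 110, 220]; summing: σ(220) = 504.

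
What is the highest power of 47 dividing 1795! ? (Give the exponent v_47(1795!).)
v_47(1795!) = 38

Legendre's formula: v_p(n!) = Σ_{k ≥ 1} ⌊n / p^k⌋. For p = 47, n = 1795, the terms are:
  ⌊1795/47^1⌋ = ⌊1795/47⌋ = 38
(the next term ⌊1795/47^2⌋ = 0, terminating the sum). Summing: v_47(1795!) = 38 = 38.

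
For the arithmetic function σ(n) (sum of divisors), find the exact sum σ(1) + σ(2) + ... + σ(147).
Σ_{n ≤ 147} σ(n) = 17816

Compute σ(n) for each 1 ≤ n ≤ 147: σ(1) = 1, σ(2) = 3, σ(3) = 4, σ(4) = 7, σ(5) = 6, σ(6) = 12, σ(7) = 8, σ(8) = 15, σ(9) = 13, σ(10) = 18, σ(11) = 12, σ(12) = 28, σ(13) = 14, σ(14) = 24, σ(15) = 24, σ(16) = 31, σ(17) = 18, σ(18) = 39, σ(19) = 20, σ(20) = 42, σ(21) = 32, σ(22) = 36, σ(23) = 24, σ(24) = 60, σ(25) = 31, σ(26) = 42, σ(27) = 40, σ(28) = 56, σ(29) = 30, σ(30) = 72, σ(31) = 32, σ(32) = 63, σ(33) = 48, σ(34) = 54, σ(35) = 48, σ(36) = 91, σ(37) = 38, σ(38) = 60, σ(39) = 56, σ(40) = 90, σ(41) = 42, σ(42) = 96, σ(43) = 44, σ(44) = 84, σ(45) = 78, σ(46) = 72, σ(47) = 48, σ(48) = 124, σ(49) = 57, σ(50) = 93, σ(51) = 72, σ(52) = 98, σ(53) = 54, σ(54) = 120, σ(55) = 72, σ(56) = 120, σ(57) = 80, σ(58) = 90, σ(59) = 60, σ(60) = 168, σ(61) = 62, σ(62) = 96, σ(63) = 104, σ(64) = 127, σ(65) = 84, σ(66) = 144, σ(67) = 68, σ(68) = 126, σ(69) = 96, σ(70) = 144, σ(71) = 72, σ(72) = 195, σ(73) = 74, σ(74) = 114, σ(75) = 124, σ(76) = 140, σ(77) = 96, σ(78) = 168, σ(79) = 80, σ(80) = 186, σ(81) = 121, σ(82) = 126, σ(83) = 84, σ(84) = 224, σ(85) = 108, σ(86) = 132, σ(87) = 120, σ(88) = 180, σ(89) = 90, σ(90) = 234, σ(91) = 112, σ(92) = 168, σ(93) = 128, σ(94) = 144, σ(95) = 120, σ(96) = 252, σ(97) = 98, σ(98) = 171, σ(99) = 156, σ(100) = 217, σ(101) = 102, σ(102) = 216, σ(103) = 104, σ(104) = 210, σ(105) = 192, σ(106) = 162, σ(107) = 108, σ(108) = 280, σ(109) = 110, σ(110) = 216, σ(111) = 152, σ(112) = 248, σ(113) = 114, σ(114) = 240, σ(115) = 144, σ(116) = 210, σ(117) = 182, σ(118) = 180, σ(119) = 144, σ(120) = 360, σ(121) = 133, σ(122) = 186, σ(123) = 168, σ(124) = 224, σ(125) = 156, σ(126) = 312, σ(127) = 128, σ(128) = 255, σ(129) = 176, σ(130) = 252, σ(131) = 132, σ(132) = 336, σ(133) = 160, σ(134) = 204, σ(135) = 240, σ(136) = 270, σ(137) = 138, σ(138) = 288, σ(139) = 140, σ(140) = 336, σ(141) = 192, σ(142) = 216, σ(143) = 168, σ(144) = 403, σ(145) = 180, σ(146) = 222, σ(147) = 228. Summing all 147 values: 17816. (Average order: Σ_{n ≤ x} σ(n) ~ (π²/12) x². For x = 147, (π²/12)·147² ≈ 17772.69.)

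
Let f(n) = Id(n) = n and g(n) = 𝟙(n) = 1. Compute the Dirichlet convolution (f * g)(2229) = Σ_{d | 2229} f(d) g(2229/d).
(Id * 𝟙)(2229) = 2976

Divisors of 2229: [1, 3, 743, 2229]. For each d | 2229:
  d = 1: Id(1) · 𝟙(2229/1) = 1 · 1 = 1
  d = 3: Id(3) · 𝟙(2229/3) = 3 · 1 = 3
  d = 743: Id(743) · 𝟙(2229/743) = 743 · 1 = 743
  d = 2229: Id(2229) · 𝟙(2229/2229) = 2229 · 1 = 2229
Summing: (Id * 𝟙)(2229) = 1 + 3 + 743 + 2229 = 2976.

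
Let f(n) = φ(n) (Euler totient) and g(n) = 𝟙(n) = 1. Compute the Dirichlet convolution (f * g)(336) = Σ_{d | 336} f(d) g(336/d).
(φ * 𝟙)(336) = 336

Divisors of 336: [1, 2, 3, 4, 6, 7, 8, 12, 14, 16, 21, 24, 28, 42, 48, 56, 84, 112, 168, 336]. For each d | 336:
  d = 1: φ(1) · 𝟙(336/1) = 1 · 1 = 1
  d = 2: φ(2) · 𝟙(336/2) = 1 · 1 = 1
  d = 3: φ(3) · 𝟙(336/3) = 2 · 1 = 2
  d = 4: φ(4) · 𝟙(336/4) = 2 · 1 = 2
  d = 6: φ(6) · 𝟙(336/6) = 2 · 1 = 2
  d = 7: φ(7) · 𝟙(336/7) = 6 · 1 = 6
  d = 8: φ(8) · 𝟙(336/8) = 4 · 1 = 4
  d = 12: φ(12) · 𝟙(336/12) = 4 · 1 = 4
  d = 14: φ(14) · 𝟙(336/14) = 6 · 1 = 6
  d = 16: φ(16) · 𝟙(336/16) = 8 · 1 = 8
  d = 21: φ(21) · 𝟙(336/21) = 12 · 1 = 12
  d = 24: φ(24) · 𝟙(336/24) = 8 · 1 = 8
  d = 28: φ(28) · 𝟙(336/28) = 12 · 1 = 12
  d = 42: φ(42) · 𝟙(336/42) = 12 · 1 = 12
  d = 48: φ(48) · 𝟙(336/48) = 16 · 1 = 16
  d = 56: φ(56) · 𝟙(336/56) = 24 · 1 = 24
  d = 84: φ(84) · 𝟙(336/84) = 24 · 1 = 24
  d = 112: φ(112) · 𝟙(336/112) = 48 · 1 = 48
  d = 168: φ(168) · 𝟙(336/168) = 48 · 1 = 48
  d = 336: φ(336) · 𝟙(336/336) = 96 · 1 = 96
Summing: (φ * 𝟙)(336) = 1 + 1 + 2 + 2 + 2 + 6 + 4 + 4 + 6 + 8 + 12 + 8 + 12 + 12 + 16 + 24 + 24 + 48 + 48 + 96 = 336.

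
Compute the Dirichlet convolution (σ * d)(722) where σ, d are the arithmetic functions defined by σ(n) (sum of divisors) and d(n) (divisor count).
(σ * d)(722) = 2120

Divisors of 722: [1, 2, 19, 38, 361, 722]. For each d | 722:
  d = 1: σ(1) · d(722/1) = 1 · 6 = 6
  d = 2: σ(2) · d(722/2) = 3 · 3 = 9
  d = 19: σ(19) · d(722/19) = 20 · 4 = 80
  d = 38: σ(38) · d(722/38) = 60 · 2 = 120
  d = 361: σ(361) · d(722/361) = 381 · 2 = 762
  d = 722: σ(722) · d(722/722) = 1143 · 1 = 1143
Summing: (σ * d)(722) = 6 + 9 + 80 + 120 + 762 + 1143 = 2120.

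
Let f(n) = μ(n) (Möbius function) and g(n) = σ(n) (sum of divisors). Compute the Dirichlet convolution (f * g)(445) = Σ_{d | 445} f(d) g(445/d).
(μ * σ)(445) = 445

Divisors of 445: [1, 5, 89, 445]. For each d | 445:
  d = 1: μ(1) · σ(445/1) = 1 · 540 = 540
  d = 5: μ(5) · σ(445/5) = -1 · 90 = -90
  d = 89: μ(89) · σ(445/89) = -1 · 6 = -6
  d = 445: μ(445) · σ(445/445) = 1 · 1 = 1
Summing: (μ * σ)(445) = 540 + -90 + -6 + 1 = 445.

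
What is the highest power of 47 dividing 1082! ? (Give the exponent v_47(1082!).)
v_47(1082!) = 23

Legendre's formula: v_p(n!) = Σ_{k ≥ 1} ⌊n / p^k⌋. For p = 47, n = 1082, the terms are:
  ⌊1082/47^1⌋ = ⌊1082/47⌋ = 23
(the next term ⌊1082/47^2⌋ = 0, terminating the sum). Summing: v_47(1082!) = 23 = 23.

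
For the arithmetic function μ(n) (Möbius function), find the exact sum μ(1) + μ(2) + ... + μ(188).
Σ_{n ≤ 188} μ(n) = -3

Compute μ(n) for each 1 ≤ n ≤ 188: μ(1) = 1, μ(2) = -1, μ(3) = -1, μ(4) = 0, μ(5) = -1, μ(6) = 1, μ(7) = -1, μ(8) = 0, μ(9) = 0, μ(10) = 1, μ(11) = -1, μ(12) = 0, μ(13) = -1, μ(14) = 1, μ(15) = 1, μ(16) = 0, μ(17) = -1, μ(18) = 0, μ(19) = -1, μ(20) = 0, μ(21) = 1, μ(22) = 1, μ(23) = -1, μ(24) = 0, μ(25) = 0, μ(26) = 1, μ(27) = 0, μ(28) = 0, μ(29) = -1, μ(30) = -1, μ(31) = -1, μ(32) = 0, μ(33) = 1, μ(34) = 1, μ(35) = 1, μ(36) = 0, μ(37) = -1, μ(38) = 1, μ(39) = 1, μ(40) = 0, μ(41) = -1, μ(42) = -1, μ(43) = -1, μ(44) = 0, μ(45) = 0, μ(46) = 1, μ(47) = -1, μ(48) = 0, μ(49) = 0, μ(50) = 0, μ(51) = 1, μ(52) = 0, μ(53) = -1, μ(54) = 0, μ(55) = 1, μ(56) = 0, μ(57) = 1, μ(58) = 1, μ(59) = -1, μ(60) = 0, μ(61) = -1, μ(62) = 1, μ(63) = 0, μ(64) = 0, μ(65) = 1, μ(66) = -1, μ(67) = -1, μ(68) = 0, μ(69) = 1, μ(70) = -1, μ(71) = -1, μ(72) = 0, μ(73) = -1, μ(74) = 1, μ(75) = 0, μ(76) = 0, μ(77) = 1, μ(78) = -1, μ(79) = -1, μ(80) = 0, μ(81) = 0, μ(82) = 1, μ(83) = -1, μ(84) = 0, μ(85) = 1, μ(86) = 1, μ(87) = 1, μ(88) = 0, μ(89) = -1, μ(90) = 0, μ(91) = 1, μ(92) = 0, μ(93) = 1, μ(94) = 1, μ(95) = 1, μ(96) = 0, μ(97) = -1, μ(98) = 0, μ(99) = 0, μ(100) = 0, μ(101) = -1, μ(102) = -1, μ(103) = -1, μ(104) = 0, μ(105) = -1, μ(106) = 1, μ(107) = -1, μ(108) = 0, μ(109) = -1, μ(110) = -1, μ(111) = 1, μ(112) = 0, μ(113) = -1, μ(114) = -1, μ(115) = 1, μ(116) = 0, μ(117) = 0, μ(118) = 1, μ(119) = 1, μ(120) = 0, μ(121) = 0, μ(122) = 1, μ(123) = 1, μ(124) = 0, μ(125) = 0, μ(126) = 0, μ(127) = -1, μ(128) = 0, μ(129) = 1, μ(130) = -1, μ(131) = -1, μ(132) = 0, μ(133) = 1, μ(134) = 1, μ(135) = 0, μ(136) = 0, μ(137) = -1, μ(138) = -1, μ(139) = -1, μ(140) = 0, μ(141) = 1, μ(142) = 1, μ(143) = 1, μ(144) = 0, μ(145) = 1, μ(146) = 1, μ(147) = 0, μ(148) = 0, μ(149) = -1, μ(150) = 0, μ(151) = -1, μ(152) = 0, μ(153) = 0, μ(154) = -1, μ(155) = 1, μ(156) = 0, μ(157) = -1, μ(158) = 1, μ(159) = 1, μ(160) = 0, μ(161) = 1, μ(162) = 0, μ(163) = -1, μ(164) = 0, μ(165) = -1, μ(166) = 1, μ(167) = -1, μ(168) = 0, μ(169) = 0, μ(170) = -1, μ(171) = 0, μ(172) = 0, μ(173) = -1, μ(174) = -1, μ(175) = 0, μ(176) = 0, μ(177) = 1, μ(178) = 1, μ(179) = -1, μ(180) = 0, μ(181) = -1, μ(182) = -1, μ(183) = 1, μ(184) = 0, μ(185) = 1, μ(186) = -1, μ(187) = 1, μ(188) = 0. Summing all 188 values: -3. (Mertens function M(x) = Σ_{n ≤ x} μ(n); on average M(x) should be small (PNT ⟺ M(x) = o(x)).)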